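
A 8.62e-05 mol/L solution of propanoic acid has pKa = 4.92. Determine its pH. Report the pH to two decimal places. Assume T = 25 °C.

pH = 4.57

CH3CH2COOH ⇌ CH3CH2COO- + H+
Ka = 10^(−4.92) = 1.20 × 10^-5
From the ICE table, Ka = [H+]²/(8.62e-05 − [H+]) = 1.20 × 10^-5.
[H+] is not negligible relative to C₀; solve [H+]² + 1.2e-05·[H+] − 1.03e-09 = 0.
[H+] = (−Ka + √(Ka² + 4·Ka·C₀))/2 = 2.67 × 10^-5 M
pH = −log[H+] = −log(2.67 × 10^-5) = 4.57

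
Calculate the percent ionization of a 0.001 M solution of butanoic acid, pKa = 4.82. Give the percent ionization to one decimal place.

11.6%

CH3(CH2)2COOH ⇌ CH3(CH2)2COO- + H+; let x = [H+] at equilibrium.
Ka = 10^(−4.82) = 1.51 × 10^-5
Ka = x²/(C₀ − x); solving the quadratic gives x = 1.16 × 10^-4 M.
Fraction ionized = 1.16 × 10^-4 / 0.001 = 0.1160 → 11.6%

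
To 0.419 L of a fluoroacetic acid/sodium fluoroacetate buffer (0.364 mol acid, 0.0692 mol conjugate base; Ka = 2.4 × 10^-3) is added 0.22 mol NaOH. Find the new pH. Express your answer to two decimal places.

OH- converts FCH2COOH to FCH2COO-: FCH2COOH → 0.144 mol, FCH2COO- → 0.289 mol.
pKa = −log(2.4 × 10^-3) = 2.620
pH = pKa + log([A⁻]/[HA]) = 2.620 + log(0.289/0.144) = 2.620 +0.303

pH = 2.92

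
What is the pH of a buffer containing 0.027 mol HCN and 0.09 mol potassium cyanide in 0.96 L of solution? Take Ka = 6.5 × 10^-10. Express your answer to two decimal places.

pH = 9.71

pKa = −log(6.5 × 10^-10) = 9.187
Using pH = pKa + log([base]/[acid]) with [base]/[acid] = 0.09/0.027:
pH = 9.187 + (+0.523) = 9.71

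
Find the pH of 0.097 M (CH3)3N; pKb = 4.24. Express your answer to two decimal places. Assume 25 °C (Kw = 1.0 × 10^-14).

(CH3)3N + H2O ⇌ (CH3)3NH+ + OH-
Kb = 10^(−4.24) = 5.75 × 10^-5
Kb = [OH-]²/(0.097 − [OH-]) = 5.75 × 10^-5
Since Kb ≪ C₀, [OH-] ≈ √(Kb·C₀) = 2.36 × 10^-3 M.
pOH = −log(2.36 × 10^-3) = 2.63; pH = 14.00 − 2.63 = 11.37

pH = 11.37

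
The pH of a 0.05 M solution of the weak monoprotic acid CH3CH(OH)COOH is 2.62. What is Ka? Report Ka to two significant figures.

[H+] = 10^(-2.62) = 2.40 × 10^-3 M
At equilibrium [HA] = 0.05 − 2.40 × 10^-3 = 4.76 × 10^-2 M
Ka = [H+][A-]/[HA] = (2.40 × 10^-3)² / 4.76 × 10^-2 = 1.2 × 10^-4

Ka = 1.2 × 10^-4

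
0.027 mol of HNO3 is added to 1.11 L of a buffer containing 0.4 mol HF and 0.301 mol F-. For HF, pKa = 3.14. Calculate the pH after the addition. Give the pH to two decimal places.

After neutralization: n(HF) = 0.427 mol, n(F-) = 0.274 mol.
pH = pKa + log(n_F-/n_HF) = 3.14 + log(0.274/0.427) = 3.14 + (-0.193)

pH = 2.95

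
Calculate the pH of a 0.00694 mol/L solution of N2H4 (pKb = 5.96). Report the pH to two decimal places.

N2H4 + H2O ⇌ N2H5+ + OH-
Kb = 10^(−5.96) = 1.10 × 10^-6
From the ICE table, Kb = x²/(0.00694 − x) = 1.10 × 10^-6.
Neglecting x in the denominator: x = √(1.10 × 10^-6 × 0.00694) = 8.74 × 10^-5 M
pOH = −log(8.74 × 10^-5) = 4.06; pH = 14.00 − 4.06 = 9.94

pH = 9.94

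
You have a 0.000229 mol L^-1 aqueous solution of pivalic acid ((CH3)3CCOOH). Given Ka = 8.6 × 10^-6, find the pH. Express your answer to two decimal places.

pH = 4.39

(CH3)3CCOOH ⇌ (CH3)3CCOO- + H+
From the ICE table, Ka = x²/(0.000229 − x) = 8.6 × 10^-6.
x is not negligible relative to C₀; solve x² + 8.6e-06·x − 1.97e-09 = 0.
x = [−8.6e-06 + √(8.6e-06² + 7.88e-09)]/2 = 4.03 × 10^-5 M
pH = −log(4.03 × 10^-5) = 4.39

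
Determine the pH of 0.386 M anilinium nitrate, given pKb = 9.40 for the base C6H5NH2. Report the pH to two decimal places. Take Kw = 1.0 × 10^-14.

C6H5NH3+ is the conjugate acid of the weak base C6H5NH2.
Kb = 10^(−9.40) = 3.98 × 10^-10
Ka = Kw/Kb = 1.0×10^-14 / 3.98 × 10^-10 = 2.51 × 10^-5
From the ICE table, Ka = [H+]²/(0.386 − [H+]) = 2.51 × 10^-5.
Neglecting [H+] in the denominator: [H+] = √(2.51 × 10^-5 × 0.386) = 3.11 × 10^-3 M
pH = −log[H+] = −log(3.11 × 10^-3) = 2.51

pH = 2.51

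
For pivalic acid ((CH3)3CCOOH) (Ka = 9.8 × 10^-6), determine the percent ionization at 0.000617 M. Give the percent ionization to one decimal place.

(CH3)3CCOOH ⇌ (CH3)3CCOO- + H+; let x = [H+] at equilibrium.
Ka = x²/(C₀ − x); solving the quadratic gives x = 7.30 × 10^-5 M.
Fraction ionized = 7.30 × 10^-5 / 0.000617 = 0.1183 → 11.8%

11.8%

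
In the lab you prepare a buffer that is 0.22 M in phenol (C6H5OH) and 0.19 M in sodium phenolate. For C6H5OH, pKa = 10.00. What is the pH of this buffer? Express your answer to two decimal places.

pH = 9.94

Using pH = pKa + log([base]/[acid]) with [base]/[acid] = 0.19/0.22:
pH = 10.00 + (-0.064) = 9.94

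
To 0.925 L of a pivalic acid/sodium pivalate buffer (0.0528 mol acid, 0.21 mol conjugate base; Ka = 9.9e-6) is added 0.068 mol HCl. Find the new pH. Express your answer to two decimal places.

pH = 5.07

Added H+ converts (CH3)3CCOO- to (CH3)3CCOOH: (CH3)3CCOOH → 0.121 mol, (CH3)3CCOO- → 0.142 mol.
pKa = −log(9.9 × 10^-6) = 5.004
pH = pKa + log([A⁻]/[HA]) = 5.004 + log(0.142/0.121) = 5.004 +0.070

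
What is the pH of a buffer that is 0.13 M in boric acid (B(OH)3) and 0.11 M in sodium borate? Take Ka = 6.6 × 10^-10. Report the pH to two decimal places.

pKa = −log(6.6 × 10^-10) = 9.180
Henderson–Hasselbalch: pH = pKa + log([B(OH)4-]/[B(OH)3]) = 9.180 + log(0.11/0.13)
pH = 9.180 + (-0.073) = 9.11

pH = 9.11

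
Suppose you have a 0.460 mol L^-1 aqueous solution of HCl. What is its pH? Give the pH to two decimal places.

pH = 0.34

HCl is a strong acid and dissociates completely, so [H+] = 0.460 M.
pH = -log(0.46) = 0.34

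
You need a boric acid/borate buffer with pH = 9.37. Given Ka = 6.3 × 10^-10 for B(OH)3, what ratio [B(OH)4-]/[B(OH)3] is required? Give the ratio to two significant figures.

ratio = 1.5

pKa = -log(6.3 × 10^-10) = 9.201
pH = pKa + log(r) ⇒ log(r) = 9.37 − 9.201 = +0.169
r = [B(OH)4-]/[B(OH)3] = 10^(+0.169) = 1.48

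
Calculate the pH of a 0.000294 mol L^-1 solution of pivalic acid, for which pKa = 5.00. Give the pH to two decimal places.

(CH3)3CCOOH ⇌ (CH3)3CCOO- + H+
Ka = 10^(−5.00) = 1.00 × 10^-5
Ka = [H+]²/(0.000294 − [H+]) = 1.00 × 10^-5
Here C₀/Ka ≈ 29.4, so the small-[H+] approximation fails. Use the quadratic:
[H+] = (−Ka + √(Ka² + 4·Ka·C₀))/2 = 4.95 × 10^-5 M
pH = −log(4.95 × 10^-5) = 4.31

pH = 4.31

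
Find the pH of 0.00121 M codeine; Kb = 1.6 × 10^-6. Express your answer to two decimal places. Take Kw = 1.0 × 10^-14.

pH = 9.64

C18H21NO3 + H2O ⇌ C18H22NO3+ + OH-
Let x = [OH-] at equilibrium. Kb = x²/(0.00121 − x).
Since Kb ≪ C₀, x ≈ √(Kb·C₀) = 4.40 × 10^-5 M.
Check: 3.6% ionized — well under 5%, approximation valid.
pOH = −log(4.40 × 10^-5) = 4.36; pH = 14.00 − 4.36 = 9.64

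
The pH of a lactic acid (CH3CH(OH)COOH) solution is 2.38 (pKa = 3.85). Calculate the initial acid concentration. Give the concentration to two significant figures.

C₀ = 1.3 × 10^-1 M

[H+] = 10^(-2.38) = 4.17 × 10^-3 M = x
Ka = 10^(−3.85) = 1.41 × 10^-4
Ka = x²/(C₀ − x) ⇒ C₀ = x + x²/Ka
C₀ = 4.17 × 10^-3 + (4.17 × 10^-3)²/(1.41 × 10^-4) = 1.27 × 10^-1 M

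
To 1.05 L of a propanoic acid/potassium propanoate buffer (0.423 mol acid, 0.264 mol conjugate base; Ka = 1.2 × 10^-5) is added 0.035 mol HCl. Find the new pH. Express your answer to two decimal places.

Added H+ converts CH3CH2COO- to CH3CH2COOH: CH3CH2COOH → 0.458 mol, CH3CH2COO- → 0.229 mol.
pKa = −log(1.2 × 10^-5) = 4.921
pH = pKa + log(n_CH3CH2COO-/n_CH3CH2COOH) = 4.921 + log(0.229/0.458) = 4.921 + (-0.301)

pH = 4.62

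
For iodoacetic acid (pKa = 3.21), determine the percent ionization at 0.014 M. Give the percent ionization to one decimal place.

18.9%

ICH2COOH ⇌ ICH2COO- + H+; let x = [H+] at equilibrium.
Ka = 10^(−3.21) = 6.17 × 10^-4
Ka = x²/(C₀ − x); solving the quadratic gives x = 2.65 × 10^-3 M.
Fraction ionized = 2.65 × 10^-3 / 0.014 = 0.1893 → 18.9%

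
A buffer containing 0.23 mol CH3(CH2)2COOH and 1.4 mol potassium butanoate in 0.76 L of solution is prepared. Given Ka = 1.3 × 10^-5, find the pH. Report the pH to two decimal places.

pKa = −log(1.3 × 10^-5) = 4.886
pH = pKa + log([A⁻]/[HA]) = 4.886 + log(1.4/0.23)
pH = 4.886 + (+0.784) = 5.67

pH = 5.67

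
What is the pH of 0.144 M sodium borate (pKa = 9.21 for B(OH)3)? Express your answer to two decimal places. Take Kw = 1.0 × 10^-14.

pH = 11.18

B(OH)4- is the conjugate base of the weak acid B(OH)3.
Ka = 10^(−9.21) = 6.17 × 10^-10
Kb = Kw/Ka = 1.0×10^-14 / 6.17 × 10^-10 = 1.62 × 10^-5
Let x = [OH-] at equilibrium. Kb = x²/(0.144 − x).
Neglecting x in the denominator: x = √(1.62 × 10^-5 × 0.144) = 1.53 × 10^-3 M
Check: 1.1% ionized — well under 5%, approximation valid.
pOH = 2.82, so pH = 14.00 − pOH = 11.18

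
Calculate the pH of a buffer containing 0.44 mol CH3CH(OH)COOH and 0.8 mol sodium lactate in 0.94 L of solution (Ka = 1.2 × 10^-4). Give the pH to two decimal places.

pH = 4.18

pKa = −log(1.2 × 10^-4) = 3.921
Using pH = pKa + log([base]/[acid]) with [base]/[acid] = 0.8/0.44:
pH = 3.921 + (+0.260) = 4.18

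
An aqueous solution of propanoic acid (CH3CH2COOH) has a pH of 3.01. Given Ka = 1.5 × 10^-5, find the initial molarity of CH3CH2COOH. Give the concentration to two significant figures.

[H+] = 10^(-3.01) = 9.77 × 10^-4 M = x
Ka = x²/(C₀ − x) ⇒ C₀ = x + x²/Ka
C₀ = 9.77 × 10^-4 + (9.77 × 10^-4)²/(1.5 × 10^-5) = 6.46 × 10^-2 M

C₀ = 6.5 × 10^-2 M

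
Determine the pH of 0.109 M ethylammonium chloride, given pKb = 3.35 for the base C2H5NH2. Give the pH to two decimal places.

C2H5NH3+ is the conjugate acid of the weak base C2H5NH2.
Kb = 10^(−3.35) = 4.47 × 10^-4
Ka = Kw/Kb = 1.0×10^-14 / 4.47 × 10^-4 = 2.24 × 10^-11
Ka = [H+]²/(0.109 − [H+]) = 2.24 × 10^-11
Assume [H+] ≪ 0.109: [H+] ≈ √(2.24 × 10^-11 × 0.109) = 1.56 × 10^-6 M
pH = −log[H+] = −log(1.56 × 10^-6) = 5.81

pH = 5.81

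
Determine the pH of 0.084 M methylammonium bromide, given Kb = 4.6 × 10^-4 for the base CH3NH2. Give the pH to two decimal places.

pH = 5.87

CH3NH3+ is the conjugate acid of the weak base CH3NH2.
Ka = Kw/Kb = 1.0×10^-14 / 4.6 × 10^-4 = 2.17 × 10^-11
Let x = [H+] at equilibrium. Ka = x²/(0.084 − x).
Since Ka ≪ C₀, x ≈ √(Ka·C₀) = 1.35 × 10^-6 M.
pH = −log(1.35 × 10^-6) = 5.87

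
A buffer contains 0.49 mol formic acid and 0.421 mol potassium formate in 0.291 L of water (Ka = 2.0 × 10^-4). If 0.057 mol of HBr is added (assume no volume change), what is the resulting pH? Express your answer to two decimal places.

pH = 3.52

Added H+ converts HCOO- to HCOOH: HCOOH → 0.547 mol, HCOO- → 0.364 mol.
pKa = −log(2.0 × 10^-4) = 3.699
pH = pKa + log(n_HCOO-/n_HCOOH) = 3.699 + log(0.364/0.547) = 3.699 + (-0.177)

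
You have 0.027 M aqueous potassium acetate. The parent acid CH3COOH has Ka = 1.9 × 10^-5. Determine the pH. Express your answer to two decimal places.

CH3COO- is the conjugate base of the weak acid CH3COOH.
Kb = Kw/Ka = 1.0×10^-14 / 1.9 × 10^-5 = 5.26 × 10^-10
Kb = [OH-]²/(0.027 − [OH-]) = 5.26 × 10^-10
Neglecting [OH-] in the denominator: [OH-] = √(5.26 × 10^-10 × 0.027) = 3.77 × 10^-6 M
pOH = 5.42, so pH = 14.00 − pOH = 8.58

pH = 8.58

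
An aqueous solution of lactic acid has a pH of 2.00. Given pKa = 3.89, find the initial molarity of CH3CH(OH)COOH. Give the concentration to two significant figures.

C₀ = 7.9 × 10^-1 M

[H+] = 10^(-2.00) = 1.00 × 10^-2 M = x
Ka = 10^(−3.89) = 1.29 × 10^-4
Ka = x²/(C₀ − x) ⇒ C₀ = x + x²/Ka
C₀ = 1.00 × 10^-2 + (1.00 × 10^-2)²/(1.29 × 10^-4) = 7.85 × 10^-1 M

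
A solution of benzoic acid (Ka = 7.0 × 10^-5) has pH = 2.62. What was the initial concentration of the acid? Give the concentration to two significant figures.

C₀ = 8.5 × 10^-2 M

[H+] = 10^(-2.62) = 2.40 × 10^-3 M = x
Ka = x²/(C₀ − x) ⇒ C₀ = x + x²/Ka
C₀ = 2.40 × 10^-3 + (2.40 × 10^-3)²/(7.0 × 10^-5) = 8.47 × 10^-2 M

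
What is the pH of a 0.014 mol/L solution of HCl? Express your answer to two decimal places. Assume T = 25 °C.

pH = 1.85

HCl is a strong acid and dissociates completely, so [H+] = 0.014 M.
pH = -log(0.014) = 1.85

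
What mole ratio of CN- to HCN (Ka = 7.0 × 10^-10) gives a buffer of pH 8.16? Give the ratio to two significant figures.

ratio = 0.10

pKa = -log(7.0 × 10^-10) = 9.155
pH = pKa + log(r) ⇒ log(r) = 8.16 − 9.155 = -0.995
r = [CN-]/[HCN] = 10^(-0.995) = 0.101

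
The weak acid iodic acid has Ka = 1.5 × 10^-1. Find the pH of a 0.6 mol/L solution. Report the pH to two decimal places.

HIO3 ⇌ IO3- + H+
Ka = x²/(0.6 − x) = 1.5 × 10^-1
The 5% rule fails; solving x² + Ka·x − Ka·C₀ = 0 exactly:
x = (−Ka + √(Ka² + 4·Ka·C₀))/2 = 2.34 × 10^-1 M
pH = −log(2.34 × 10^-1) = 0.63

pH = 0.63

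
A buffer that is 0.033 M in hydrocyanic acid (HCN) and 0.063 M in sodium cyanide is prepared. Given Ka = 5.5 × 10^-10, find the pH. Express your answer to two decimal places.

pH = 9.54

pKa = −log(5.5 × 10^-10) = 9.260
Henderson–Hasselbalch: pH = pKa + log([CN-]/[HCN]) = 9.260 + log(0.063/0.033)
pH = 9.260 + (+0.281) = 9.54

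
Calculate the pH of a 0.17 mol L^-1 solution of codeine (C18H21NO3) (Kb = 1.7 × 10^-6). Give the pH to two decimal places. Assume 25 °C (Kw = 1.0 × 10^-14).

C18H21NO3 + H2O ⇌ C18H22NO3+ + OH-
Kb = [OH-]²/(0.17 − [OH-]) = 1.7 × 10^-6
Neglecting [OH-] in the denominator: [OH-] = √(1.7 × 10^-6 × 0.17) = 5.38 × 10^-4 M
([OH-]/C₀ = 0.32% < 5%, so the approximation holds.)
pOH = −log(5.38 × 10^-4) = 3.27; pH = 14.00 − 3.27 = 10.73

pH = 10.73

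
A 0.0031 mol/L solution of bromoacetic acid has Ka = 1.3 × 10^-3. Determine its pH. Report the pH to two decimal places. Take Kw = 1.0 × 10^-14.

pH = 2.84

BrCH2COOH ⇌ BrCH2COO- + H+
Ka = [H+]²/(0.0031 − [H+]) = 1.3 × 10^-3
Here C₀/Ka ≈ 2.38, so the small-[H+] approximation fails. Use the quadratic:
[H+] = (−Ka + √(Ka² + 4·Ka·C₀))/2 = 1.46 × 10^-3 M
pH = −log[H+] = −log(1.46 × 10^-3) = 2.84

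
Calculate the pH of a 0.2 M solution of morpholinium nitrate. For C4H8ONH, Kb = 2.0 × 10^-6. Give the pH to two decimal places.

pH = 4.50

C4H8ONH2+ is the conjugate acid of the weak base C4H8ONH.
Ka = Kw/Kb = 1.0×10^-14 / 2.0 × 10^-6 = 5.00 × 10^-9
From the ICE table, Ka = x²/(0.2 − x) = 5.00 × 10^-9.
Assume x ≪ 0.2: x ≈ √(5.00 × 10^-9 × 0.2) = 3.16 × 10^-5 M
Check: 0.016% ionized — well under 5%, approximation valid.
pH = −log[H+] = −log(3.16 × 10^-5) = 4.50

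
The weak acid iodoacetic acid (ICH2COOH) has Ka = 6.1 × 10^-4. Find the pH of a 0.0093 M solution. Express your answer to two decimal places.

ICH2COOH ⇌ ICH2COO- + H+
Ka = x²/(0.0093 − x) = 6.1 × 10^-4
x is not negligible relative to C₀; solve x² + 0.00061·x − 5.67e-06 = 0.
x = (−Ka + √(Ka² + 4·Ka·C₀))/2 = 2.10 × 10^-3 M
pH = −log[H+] = −log(2.10 × 10^-3) = 2.68

pH = 2.68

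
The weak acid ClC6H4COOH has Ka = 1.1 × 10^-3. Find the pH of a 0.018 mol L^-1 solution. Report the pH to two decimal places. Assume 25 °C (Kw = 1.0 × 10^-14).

pH = 2.41

ClC6H4COOH ⇌ ClC6H4COO- + H+
From the ICE table, Ka = [H+]²/(0.018 − [H+]) = 1.1 × 10^-3.
Here C₀/Ka ≈ 16.4, so the small-[H+] approximation fails. Use the quadratic:
[H+] = (−Ka + √(Ka² + 4·Ka·C₀))/2 = 3.93 × 10^-3 M
pH = −log(3.93 × 10^-3) = 2.41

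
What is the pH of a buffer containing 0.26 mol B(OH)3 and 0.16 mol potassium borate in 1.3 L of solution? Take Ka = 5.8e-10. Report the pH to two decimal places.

pH = 9.03

pKa = −log(5.8 × 10^-10) = 9.237
pH = pKa + log([A⁻]/[HA]) = 9.237 + log(0.16/0.26)
pH = 9.237 + (-0.211) = 9.03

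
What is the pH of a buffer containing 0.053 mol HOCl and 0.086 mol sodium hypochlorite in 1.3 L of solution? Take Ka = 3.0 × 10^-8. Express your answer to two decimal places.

pH = 7.73

pKa = −log(3.0 × 10^-8) = 7.523
Henderson–Hasselbalch: pH = pKa + log([OCl-]/[HOCl]) = 7.523 + log(0.086/0.053)
pH = 7.523 + (+0.210) = 7.73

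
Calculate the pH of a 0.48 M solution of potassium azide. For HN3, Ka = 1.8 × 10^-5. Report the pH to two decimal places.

pH = 9.21

N3- is the conjugate base of the weak acid HN3.
Kb = Kw/Ka = 1.0×10^-14 / 1.8 × 10^-5 = 5.56 × 10^-10
From the ICE table, Kb = x²/(0.48 − x) = 5.56 × 10^-10.
Since Kb ≪ C₀, x ≈ √(Kb·C₀) = 1.63 × 10^-5 M.
pOH = −log(1.63 × 10^-5) = 4.79; pH = 14.00 − 4.79 = 9.21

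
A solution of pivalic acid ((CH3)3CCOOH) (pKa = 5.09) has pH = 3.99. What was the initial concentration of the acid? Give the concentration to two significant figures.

[H+] = 10^(-3.99) = 1.02 × 10^-4 M = x
Ka = 10^(−5.09) = 8.13 × 10^-6
Ka = x²/(C₀ − x) ⇒ C₀ = x + x²/Ka
C₀ = 1.02 × 10^-4 + (1.02 × 10^-4)²/(8.13 × 10^-6) = 1.38 × 10^-3 M

C₀ = 1.4 × 10^-3 M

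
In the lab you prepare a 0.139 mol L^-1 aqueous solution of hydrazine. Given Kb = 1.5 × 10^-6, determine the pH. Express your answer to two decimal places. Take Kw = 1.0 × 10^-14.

N2H4 + H2O ⇌ N2H5+ + OH-
Kb = [OH-]²/(0.139 − [OH-]) = 1.5 × 10^-6
Since Kb ≪ C₀, [OH-] ≈ √(Kb·C₀) = 4.57 × 10^-4 M.
Check: 0.33% ionized — well under 5%, approximation valid.
pOH = 3.34, so pH = 14.00 − pOH = 10.66

pH = 10.66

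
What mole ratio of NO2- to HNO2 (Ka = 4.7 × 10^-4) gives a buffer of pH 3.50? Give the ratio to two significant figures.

pKa = -log(4.7 × 10^-4) = 3.328
pH = pKa + log(r) ⇒ log(r) = 3.50 − 3.328 = +0.172
r = [NO2-]/[HNO2] = 10^(+0.172) = 1.49

ratio = 1.5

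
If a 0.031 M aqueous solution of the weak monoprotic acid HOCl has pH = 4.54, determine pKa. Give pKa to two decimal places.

[H+] = 10^(-4.54) = 2.88 × 10^-5 M
At equilibrium [HA] = 0.031 − 2.88 × 10^-5 = 3.10 × 10^-2 M
Ka = [H+][A-]/[HA] = (2.88 × 10^-5)² / 3.10 × 10^-2 = 2.68 × 10^-8
pKa = -log(2.68 × 10^-8) = 7.57

pKa = 7.57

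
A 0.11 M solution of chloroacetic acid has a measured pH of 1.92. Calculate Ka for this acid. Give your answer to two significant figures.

[H+] = 10^(-1.92) = 1.20 × 10^-2 M
At equilibrium [HA] = 0.11 − 1.20 × 10^-2 = 9.80 × 10^-2 M
Ka = [H+][A-]/[HA] = (1.20 × 10^-2)² / 9.80 × 10^-2 = 1.5 × 10^-3

Ka = 1.5 × 10^-3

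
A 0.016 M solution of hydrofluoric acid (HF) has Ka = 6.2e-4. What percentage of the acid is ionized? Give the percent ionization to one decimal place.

HF ⇌ F- + H+; let x = [H+] at equilibrium.
Solve x² + 0.00062x − 9.92e-06 = 0 → x = 2.85 × 10^-3 M
Fraction ionized = 2.85 × 10^-3 / 0.016 = 0.1781 → 17.8%

17.8%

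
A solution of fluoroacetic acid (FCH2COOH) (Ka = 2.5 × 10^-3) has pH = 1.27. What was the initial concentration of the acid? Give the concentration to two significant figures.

[H+] = 10^(-1.27) = 5.37 × 10^-2 M = x
Ka = x²/(C₀ − x) ⇒ C₀ = x + x²/Ka
C₀ = 5.37 × 10^-2 + (5.37 × 10^-2)²/(2.5 × 10^-3) = 1.21 M

C₀ = 1.2 M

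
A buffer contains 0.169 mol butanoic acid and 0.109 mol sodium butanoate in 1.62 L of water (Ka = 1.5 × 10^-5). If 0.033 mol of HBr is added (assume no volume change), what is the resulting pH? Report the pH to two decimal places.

pH = 4.40

Added H+ converts CH3(CH2)2COO- to CH3(CH2)2COOH: CH3(CH2)2COOH → 0.202 mol, CH3(CH2)2COO- → 0.076 mol.
pKa = −log(1.5 × 10^-5) = 4.824
pH = pKa + log([A⁻]/[HA]) = 4.824 + log(0.076/0.202) = 4.824 -0.425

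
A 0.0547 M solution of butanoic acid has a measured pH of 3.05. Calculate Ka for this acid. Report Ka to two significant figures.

[H+] = 10^(-3.05) = 8.91 × 10^-4 M
At equilibrium [HA] = 0.0547 − 8.91 × 10^-4 = 5.38 × 10^-2 M
Ka = [H+][A-]/[HA] = (8.91 × 10^-4)² / 5.38 × 10^-2 = 1.5 × 10^-5

Ka = 1.5 × 10^-5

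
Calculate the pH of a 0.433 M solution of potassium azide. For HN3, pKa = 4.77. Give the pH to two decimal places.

pH = 9.20

N3- is the conjugate base of the weak acid HN3.
Ka = 10^(−4.77) = 1.70 × 10^-5
Kb = Kw/Ka = 1.0×10^-14 / 1.70 × 10^-5 = 5.88 × 10^-10
Let x = [OH-] at equilibrium. Kb = x²/(0.433 − x).
Assume x ≪ 0.433: x ≈ √(5.88 × 10^-10 × 0.433) = 1.60 × 10^-5 M
(x/C₀ = 0.0037% < 5%, so the approximation holds.)
pOH = 4.80, so pH = 14.00 − pOH = 9.20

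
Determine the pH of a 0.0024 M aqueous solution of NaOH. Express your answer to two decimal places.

NaOH is a strong base; [OH-] = 0.0024 M.
pOH = -log(0.0024) = 2.62
pH = 14.00 - 2.62 = 11.38

pH = 11.38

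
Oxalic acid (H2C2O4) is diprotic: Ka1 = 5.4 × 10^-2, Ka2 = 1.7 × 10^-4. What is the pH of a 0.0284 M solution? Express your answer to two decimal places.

pH = 1.69

Since Ka1 ≫ Ka2, the first ionization dominates [H+].
Ka1 = x²/(0.0284 − x) = 5.4 × 10^-2
Solving the quadratic: x = (−Ka1 + √(Ka1² + 4·Ka1·C₀))/2 = 2.06 × 10^-2 M
pH = −log(2.06 × 10^-2) = 1.69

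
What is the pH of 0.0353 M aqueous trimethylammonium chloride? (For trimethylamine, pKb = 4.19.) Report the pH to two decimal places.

(CH3)3NH+ is the conjugate acid of the weak base (CH3)3N.
Kb = 10^(−4.19) = 6.46 × 10^-5
Ka = Kw/Kb = 1.0×10^-14 / 6.46 × 10^-5 = 1.55 × 10^-10
From the ICE table, Ka = [H+]²/(0.0353 − [H+]) = 1.55 × 10^-10.
Neglecting [H+] in the denominator: [H+] = √(1.55 × 10^-10 × 0.0353) = 2.34 × 10^-6 M
pH = −log[H+] = −log(2.34 × 10^-6) = 5.63

pH = 5.63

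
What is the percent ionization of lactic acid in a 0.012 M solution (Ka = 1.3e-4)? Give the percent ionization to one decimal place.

9.9%

CH3CH(OH)COOH ⇌ CH3CH(OH)COO- + H+; let x = [H+] at equilibrium.
Solve x² + 0.00013x − 1.56e-06 = 0 → x = 1.19 × 10^-3 M
Fraction ionized = 1.19 × 10^-3 / 0.012 = 0.0992 → 9.9%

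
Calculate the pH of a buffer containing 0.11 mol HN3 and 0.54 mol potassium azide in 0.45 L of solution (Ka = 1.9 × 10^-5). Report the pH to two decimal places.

pKa = −log(1.9 × 10^-5) = 4.721
Henderson–Hasselbalch: pH = pKa + log([N3-]/[HN3]) = 4.721 + log(0.54/0.11)
pH = 4.721 + (+0.691) = 5.41

pH = 5.41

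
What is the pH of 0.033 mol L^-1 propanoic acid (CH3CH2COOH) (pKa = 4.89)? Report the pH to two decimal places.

pH = 3.19

CH3CH2COOH ⇌ CH3CH2COO- + H+
Ka = 10^(−4.89) = 1.29 × 10^-5
From the ICE table, Ka = x²/(0.033 − x) = 1.29 × 10^-5.
Neglecting x in the denominator: x = √(1.29 × 10^-5 × 0.033) = 6.52 × 10^-4 M
pH = −log(6.52 × 10^-4) = 3.19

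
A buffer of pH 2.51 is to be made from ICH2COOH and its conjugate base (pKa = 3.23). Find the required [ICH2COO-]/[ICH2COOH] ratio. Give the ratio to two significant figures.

ratio = 0.19

pH = pKa + log(r) ⇒ log(r) = 2.51 − 3.23 = -0.72
r = [ICH2COO-]/[ICH2COOH] = 10^(-0.72) = 0.191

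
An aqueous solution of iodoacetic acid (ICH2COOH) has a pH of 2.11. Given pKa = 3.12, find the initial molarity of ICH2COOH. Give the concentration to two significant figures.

C₀ = 8.7 × 10^-2 M

[H+] = 10^(-2.11) = 7.76 × 10^-3 M = x
Ka = 10^(−3.12) = 7.59 × 10^-4
Ka = x²/(C₀ − x) ⇒ C₀ = x + x²/Ka
C₀ = 7.76 × 10^-3 + (7.76 × 10^-3)²/(7.59 × 10^-4) = 8.71 × 10^-2 M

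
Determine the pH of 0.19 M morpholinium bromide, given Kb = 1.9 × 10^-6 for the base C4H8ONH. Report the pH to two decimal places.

C4H8ONH2+ is the conjugate acid of the weak base C4H8ONH.
Ka = Kw/Kb = 1.0×10^-14 / 1.9 × 10^-6 = 5.26 × 10^-9
From the ICE table, Ka = [H+]²/(0.19 − [H+]) = 5.26 × 10^-9.
Neglecting [H+] in the denominator: [H+] = √(5.26 × 10^-9 × 0.19) = 3.16 × 10^-5 M
pH = −log(3.16 × 10^-5) = 4.50

pH = 4.50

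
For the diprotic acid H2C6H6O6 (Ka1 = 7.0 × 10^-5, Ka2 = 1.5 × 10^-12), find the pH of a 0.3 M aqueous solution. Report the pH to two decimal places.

Ka1 ≫ Ka2, so treat the first dissociation as the only significant source of H+.
Ka1 = x²/(0.3 − x) = 7.0 × 10^-5
x ≈ √(7.0 × 10^-5 × 0.3) = 4.58 × 10^-3 M
pH = −log(4.58 × 10^-3) = 2.34

pH = 2.34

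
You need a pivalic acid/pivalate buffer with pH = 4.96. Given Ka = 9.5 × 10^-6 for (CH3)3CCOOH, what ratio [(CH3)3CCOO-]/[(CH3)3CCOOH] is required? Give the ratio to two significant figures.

ratio = 0.87

pKa = -log(9.5 × 10^-6) = 5.022
pH = pKa + log(r) ⇒ log(r) = 4.96 − 5.022 = -0.062
r = [(CH3)3CCOO-]/[(CH3)3CCOOH] = 10^(-0.062) = 0.867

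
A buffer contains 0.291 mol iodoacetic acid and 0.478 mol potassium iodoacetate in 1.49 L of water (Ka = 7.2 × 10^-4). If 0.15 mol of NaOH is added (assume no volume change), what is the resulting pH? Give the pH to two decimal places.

After neutralization: n(ICH2COOH) = 0.141 mol, n(ICH2COO-) = 0.628 mol.
pKa = −log(7.2 × 10^-4) = 3.143
pH = pKa + log(n_ICH2COO-/n_ICH2COOH) = 3.143 + log(0.628/0.141) = 3.143 + (+0.649)

pH = 3.79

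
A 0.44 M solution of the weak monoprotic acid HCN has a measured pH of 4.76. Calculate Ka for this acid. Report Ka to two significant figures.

[H+] = 10^(-4.76) = 1.74 × 10^-5 M
At equilibrium [HA] = 0.44 − 1.74 × 10^-5 = 4.40 × 10^-1 M
Ka = [H+][A-]/[HA] = (1.74 × 10^-5)² / 4.40 × 10^-1 = 6.9 × 10^-10

Ka = 6.9 × 10^-10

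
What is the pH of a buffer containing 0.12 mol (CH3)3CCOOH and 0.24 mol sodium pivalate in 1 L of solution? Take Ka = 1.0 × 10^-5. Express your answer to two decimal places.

pH = 5.30

pKa = −log(1.0 × 10^-5) = 5.000
pH = pKa + log([A⁻]/[HA]) = 5.000 + log(0.24/0.12)
pH = 5.000 + (+0.301) = 5.30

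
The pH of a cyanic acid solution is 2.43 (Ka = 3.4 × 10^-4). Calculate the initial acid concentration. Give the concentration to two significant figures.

[H+] = 10^(-2.43) = 3.72 × 10^-3 M = x
Ka = x²/(C₀ − x) ⇒ C₀ = x + x²/Ka
C₀ = 3.72 × 10^-3 + (3.72 × 10^-3)²/(3.4 × 10^-4) = 4.44 × 10^-2 M

C₀ = 4.4 × 10^-2 M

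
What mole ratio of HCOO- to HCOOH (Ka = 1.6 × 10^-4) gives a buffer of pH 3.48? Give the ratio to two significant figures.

pKa = -log(1.6 × 10^-4) = 3.796
pH = pKa + log(r) ⇒ log(r) = 3.48 − 3.796 = -0.316
r = [HCOO-]/[HCOOH] = 10^(-0.316) = 0.483

ratio = 0.48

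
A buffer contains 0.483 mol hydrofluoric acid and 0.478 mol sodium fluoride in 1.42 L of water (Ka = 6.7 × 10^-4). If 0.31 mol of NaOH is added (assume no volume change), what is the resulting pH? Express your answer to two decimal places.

pH = 3.83

OH- converts HF to F-: HF → 0.173 mol, F- → 0.788 mol.
pKa = −log(6.7 × 10^-4) = 3.174
Henderson–Hasselbalch with mole ratio 0.788/0.173: pH = 3.174 + (+0.658)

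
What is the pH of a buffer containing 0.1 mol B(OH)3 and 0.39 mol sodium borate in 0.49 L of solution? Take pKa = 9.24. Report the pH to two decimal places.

pH = 9.83

Henderson–Hasselbalch: pH = pKa + log([B(OH)4-]/[B(OH)3]) = 9.24 + log(0.39/0.1)
pH = 9.24 + (+0.591) = 9.83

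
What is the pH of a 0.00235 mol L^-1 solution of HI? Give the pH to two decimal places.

HI is a strong acid and dissociates completely, so [H+] = 0.00235 M.
pH = -log(0.00235) = 2.63

pH = 2.63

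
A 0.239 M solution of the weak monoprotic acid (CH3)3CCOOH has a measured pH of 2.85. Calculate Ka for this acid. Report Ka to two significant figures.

[H+] = 10^(-2.85) = 1.41 × 10^-3 M
At equilibrium [HA] = 0.239 − 1.41 × 10^-3 = 2.38 × 10^-1 M
Ka = [H+][A-]/[HA] = (1.41 × 10^-3)² / 2.38 × 10^-1 = 8.4 × 10^-6

Ka = 8.4 × 10^-6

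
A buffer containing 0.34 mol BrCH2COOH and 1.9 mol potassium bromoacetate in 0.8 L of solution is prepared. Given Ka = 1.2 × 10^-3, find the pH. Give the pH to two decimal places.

pH = 3.67

pKa = −log(1.2 × 10^-3) = 2.921
pH = pKa + log([A⁻]/[HA]) = 2.921 + log(1.9/0.34)
pH = 2.921 + (+0.747) = 3.67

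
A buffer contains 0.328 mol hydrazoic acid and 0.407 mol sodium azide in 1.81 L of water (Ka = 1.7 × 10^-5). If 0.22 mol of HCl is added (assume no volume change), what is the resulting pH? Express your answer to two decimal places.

pH = 4.30

After neutralization: n(HN3) = 0.548 mol, n(N3-) = 0.187 mol.
pKa = −log(1.7 × 10^-5) = 4.770
pH = pKa + log([A⁻]/[HA]) = 4.770 + log(0.187/0.548) = 4.770 -0.467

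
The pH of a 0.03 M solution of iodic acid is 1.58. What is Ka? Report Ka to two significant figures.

Ka = 1.9 × 10^-1

[H+] = 10^(-1.58) = 2.63 × 10^-2 M
At equilibrium [HA] = 0.03 − 2.63 × 10^-2 = 3.70 × 10^-3 M
Ka = [H+][A-]/[HA] = (2.63 × 10^-2)² / 3.70 × 10^-3 = 1.9 × 10^-1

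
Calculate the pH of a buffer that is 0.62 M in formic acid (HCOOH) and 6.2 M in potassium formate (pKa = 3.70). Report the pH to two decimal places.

pH = 4.70

Using pH = pKa + log([base]/[acid]) with [base]/[acid] = 6.2/0.62:
pH = 3.70 + (+1.000) = 4.70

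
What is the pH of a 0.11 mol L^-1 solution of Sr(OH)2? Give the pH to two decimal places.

Sr(OH)2 is a strong base (each formula unit releases 2 OH-); [OH-] = 0.22 M.
pOH = -log(0.22) = 0.66
pH = 14.00 - 0.66 = 13.34

pH = 13.34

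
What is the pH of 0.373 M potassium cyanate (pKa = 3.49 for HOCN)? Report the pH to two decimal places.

OCN- is the conjugate base of the weak acid HOCN.
Ka = 10^(−3.49) = 3.24 × 10^-4
Kb = Kw/Ka = 1.0×10^-14 / 3.24 × 10^-4 = 3.09 × 10^-11
From the ICE table, Kb = [OH-]²/(0.373 − [OH-]) = 3.09 × 10^-11.
Since Kb ≪ C₀, [OH-] ≈ √(Kb·C₀) = 3.39 × 10^-6 M.
pOH = 5.47, so pH = 14.00 − pOH = 8.53

pH = 8.53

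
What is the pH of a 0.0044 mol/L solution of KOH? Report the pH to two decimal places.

pH = 11.64

KOH is a strong base; [OH-] = 0.0044 M.
pOH = -log(0.0044) = 2.36
pH = 14.00 - 2.36 = 11.64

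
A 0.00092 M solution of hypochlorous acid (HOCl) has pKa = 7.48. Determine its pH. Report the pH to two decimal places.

HOCl ⇌ OCl- + H+
Ka = 10^(−7.48) = 3.31 × 10^-8
From the ICE table, Ka = x²/(0.00092 − x) = 3.31 × 10^-8.
Since Ka ≪ C₀, x ≈ √(Ka·C₀) = 5.52 × 10^-6 M.
Check: 0.6% ionized — well under 5%, approximation valid.
pH = −log(5.52 × 10^-6) = 5.26

pH = 5.26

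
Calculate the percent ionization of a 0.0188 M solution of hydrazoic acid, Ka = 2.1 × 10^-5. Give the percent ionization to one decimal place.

3.3%

HN3 ⇌ N3- + H+; let x = [H+] at equilibrium.
x ≈ √(Ka·C₀) = √(2.1 × 10^-5 × 0.0188) = 6.28 × 10^-4 M
% ionization = x/C₀ × 100% = 6.28 × 10^-4/0.0188 × 100% = 3.3%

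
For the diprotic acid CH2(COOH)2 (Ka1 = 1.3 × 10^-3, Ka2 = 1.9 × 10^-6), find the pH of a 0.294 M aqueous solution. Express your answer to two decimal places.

Since Ka1 ≫ Ka2, the first ionization dominates [H+].
Ka1 = x²/(0.294 − x) = 1.3 × 10^-3
Solving the quadratic: x = (−Ka1 + √(Ka1² + 4·Ka1·C₀))/2 = 1.89 × 10^-2 M
pH = −log(1.89 × 10^-2) = 1.72

pH = 1.72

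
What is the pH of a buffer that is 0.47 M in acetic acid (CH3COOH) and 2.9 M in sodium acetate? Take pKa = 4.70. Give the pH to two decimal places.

pH = pKa + log([A⁻]/[HA]) = 4.70 + log(2.9/0.47)
pH = 4.70 + (+0.790) = 5.49

pH = 5.49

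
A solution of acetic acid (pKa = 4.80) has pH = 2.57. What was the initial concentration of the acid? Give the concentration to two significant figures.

C₀ = 4.6 × 10^-1 M

[H+] = 10^(-2.57) = 2.69 × 10^-3 M = x
Ka = 10^(−4.80) = 1.58 × 10^-5
Ka = x²/(C₀ − x) ⇒ C₀ = x + x²/Ka
C₀ = 2.69 × 10^-3 + (2.69 × 10^-3)²/(1.58 × 10^-5) = 4.61 × 10^-1 M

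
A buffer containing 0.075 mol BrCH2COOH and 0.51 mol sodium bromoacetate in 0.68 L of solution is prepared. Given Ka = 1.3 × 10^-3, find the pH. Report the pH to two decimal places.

pKa = −log(1.3 × 10^-3) = 2.886
Using pH = pKa + log([base]/[acid]) with [base]/[acid] = 0.51/0.075:
pH = 2.886 + (+0.833) = 3.72

pH = 3.72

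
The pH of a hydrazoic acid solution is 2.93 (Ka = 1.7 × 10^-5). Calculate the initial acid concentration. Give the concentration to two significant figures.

C₀ = 8.2 × 10^-2 M

[H+] = 10^(-2.93) = 1.17 × 10^-3 M = x
Ka = x²/(C₀ − x) ⇒ C₀ = x + x²/Ka
C₀ = 1.17 × 10^-3 + (1.17 × 10^-3)²/(1.7 × 10^-5) = 8.17 × 10^-2 M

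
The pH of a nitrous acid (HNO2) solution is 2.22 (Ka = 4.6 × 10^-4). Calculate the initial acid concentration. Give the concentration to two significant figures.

C₀ = 8.5 × 10^-2 M

[H+] = 10^(-2.22) = 6.03 × 10^-3 M = x
Ka = x²/(C₀ − x) ⇒ C₀ = x + x²/Ka
C₀ = 6.03 × 10^-3 + (6.03 × 10^-3)²/(4.6 × 10^-4) = 8.51 × 10^-2 M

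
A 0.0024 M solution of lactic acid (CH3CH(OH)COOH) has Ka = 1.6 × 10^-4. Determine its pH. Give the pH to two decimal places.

CH3CH(OH)COOH ⇌ CH3CH(OH)COO- + H+
Let x = [H+] at equilibrium. Ka = x²/(0.0024 − x).
x is not negligible relative to C₀; solve x² + 0.00016·x − 3.84e-07 = 0.
x = [−0.00016 + √(0.00016² + 1.54e-06)]/2 = 5.45 × 10^-4 M
pH = −log[H+] = −log(5.45 × 10^-4) = 3.26

pH = 3.26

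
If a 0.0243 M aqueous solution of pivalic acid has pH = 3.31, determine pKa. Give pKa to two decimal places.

[H+] = 10^(-3.31) = 4.90 × 10^-4 M
At equilibrium [HA] = 0.0243 − 4.90 × 10^-4 = 2.38 × 10^-2 M
Ka = [H+][A-]/[HA] = (4.90 × 10^-4)² / 2.38 × 10^-2 = 1.01 × 10^-5
pKa = -log(1.01 × 10^-5) = 5.00

pKa = 5.00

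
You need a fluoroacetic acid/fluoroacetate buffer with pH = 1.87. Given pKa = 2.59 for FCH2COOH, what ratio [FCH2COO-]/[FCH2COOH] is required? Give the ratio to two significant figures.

pH = pKa + log(r) ⇒ log(r) = 1.87 − 2.59 = -0.72
r = [FCH2COO-]/[FCH2COOH] = 10^(-0.72) = 0.191

ratio = 0.19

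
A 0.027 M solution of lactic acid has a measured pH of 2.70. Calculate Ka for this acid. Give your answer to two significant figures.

[H+] = 10^(-2.70) = 2.00 × 10^-3 M
At equilibrium [HA] = 0.027 − 2.00 × 10^-3 = 2.50 × 10^-2 M
Ka = [H+][A-]/[HA] = (2.00 × 10^-3)² / 2.50 × 10^-2 = 1.6 × 10^-4

Ka = 1.6 × 10^-4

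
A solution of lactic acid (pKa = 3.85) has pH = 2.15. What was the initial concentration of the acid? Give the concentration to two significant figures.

C₀ = 3.6 × 10^-1 M

[H+] = 10^(-2.15) = 7.08 × 10^-3 M = x
Ka = 10^(−3.85) = 1.41 × 10^-4
Ka = x²/(C₀ − x) ⇒ C₀ = x + x²/Ka
C₀ = 7.08 × 10^-3 + (7.08 × 10^-3)²/(1.41 × 10^-4) = 3.63 × 10^-1 M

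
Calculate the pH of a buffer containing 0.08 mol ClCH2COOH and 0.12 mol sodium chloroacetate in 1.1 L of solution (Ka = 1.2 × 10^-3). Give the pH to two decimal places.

pKa = −log(1.2 × 10^-3) = 2.921
Henderson–Hasselbalch: pH = pKa + log([ClCH2COO-]/[ClCH2COOH]) = 2.921 + log(0.12/0.08)
pH = 2.921 + (+0.176) = 3.10

pH = 3.10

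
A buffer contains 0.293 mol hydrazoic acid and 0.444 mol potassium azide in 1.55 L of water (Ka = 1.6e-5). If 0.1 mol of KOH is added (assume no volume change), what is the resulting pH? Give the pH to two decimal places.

pH = 5.25

After neutralization: n(HN3) = 0.193 mol, n(N3-) = 0.544 mol.
pKa = −log(1.6 × 10^-5) = 4.796
Henderson–Hasselbalch with mole ratio 0.544/0.193: pH = 4.796 + (+0.450)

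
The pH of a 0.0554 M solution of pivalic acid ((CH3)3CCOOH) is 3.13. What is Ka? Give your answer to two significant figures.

Ka = 1.0 × 10^-5

[H+] = 10^(-3.13) = 7.41 × 10^-4 M
At equilibrium [HA] = 0.0554 − 7.41 × 10^-4 = 5.47 × 10^-2 M
Ka = [H+][A-]/[HA] = (7.41 × 10^-4)² / 5.47 × 10^-2 = 1.0 × 10^-5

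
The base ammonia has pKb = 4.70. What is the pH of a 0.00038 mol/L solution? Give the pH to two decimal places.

pH = 9.89

NH3 + H2O ⇌ NH4+ + OH-
Kb = 10^(−4.70) = 2.00 × 10^-5
Let x = [OH-] at equilibrium. Kb = x²/(0.00038 − x).
The 5% rule fails; solving x² + Kb·x − Kb·C₀ = 0 exactly:
x = [−2e-05 + √(2e-05² + 3.04e-08)]/2 = 7.77 × 10^-5 M
pOH = −log(7.77 × 10^-5) = 4.11; pH = 14.00 − 4.11 = 9.89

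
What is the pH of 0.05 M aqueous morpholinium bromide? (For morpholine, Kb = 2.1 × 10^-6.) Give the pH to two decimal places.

C4H8ONH2+ is the conjugate acid of the weak base C4H8ONH.
Ka = Kw/Kb = 1.0×10^-14 / 2.1 × 10^-6 = 4.76 × 10^-9
Let x = [H+] at equilibrium. Ka = x²/(0.05 − x).
Assume x ≪ 0.05: x ≈ √(4.76 × 10^-9 × 0.05) = 1.54 × 10^-5 M
Check: 0.031% ionized — well under 5%, approximation valid.
pH = −log(1.54 × 10^-5) = 4.81

pH = 4.81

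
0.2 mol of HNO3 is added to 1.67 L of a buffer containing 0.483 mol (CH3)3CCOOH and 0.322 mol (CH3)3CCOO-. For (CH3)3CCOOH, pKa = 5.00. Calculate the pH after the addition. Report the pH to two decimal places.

Added H+ converts (CH3)3CCOO- to (CH3)3CCOOH: (CH3)3CCOOH → 0.683 mol, (CH3)3CCOO- → 0.122 mol.
pH = pKa + log(n_(CH3)3CCOO-/n_(CH3)3CCOOH) = 5.00 + log(0.122/0.683) = 5.00 + (-0.748)

pH = 4.25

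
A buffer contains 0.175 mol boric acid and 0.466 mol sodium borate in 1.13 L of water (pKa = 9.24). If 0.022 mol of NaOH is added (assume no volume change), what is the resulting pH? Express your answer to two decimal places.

OH- converts B(OH)3 to B(OH)4-: B(OH)3 → 0.153 mol, B(OH)4- → 0.488 mol.
pH = pKa + log(n_B(OH)4-/n_B(OH)3) = 9.24 + log(0.488/0.153) = 9.24 + (+0.504)

pH = 9.74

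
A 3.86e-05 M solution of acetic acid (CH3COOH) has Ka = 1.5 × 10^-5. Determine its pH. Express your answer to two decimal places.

CH3COOH ⇌ CH3COO- + H+
From the ICE table, Ka = x²/(3.86e-05 − x) = 1.5 × 10^-5.
The 5% rule fails; solving x² + Ka·x − Ka·C₀ = 0 exactly:
x = [−1.5e-05 + √(1.5e-05² + 2.32e-09)]/2 = 1.77 × 10^-5 M
pH = −log[H+] = −log(1.77 × 10^-5) = 4.75

pH = 4.75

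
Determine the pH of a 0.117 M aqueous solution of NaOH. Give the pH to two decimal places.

pH = 13.07

NaOH is a strong base; [OH-] = 0.117 M.
pOH = -log(0.117) = 0.93
pH = 14.00 - 0.93 = 13.07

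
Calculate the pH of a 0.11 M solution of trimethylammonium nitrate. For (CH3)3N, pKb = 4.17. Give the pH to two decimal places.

pH = 5.39

(CH3)3NH+ is the conjugate acid of the weak base (CH3)3N.
Kb = 10^(−4.17) = 6.76 × 10^-5
Ka = Kw/Kb = 1.0×10^-14 / 6.76 × 10^-5 = 1.48 × 10^-10
From the ICE table, Ka = [H+]²/(0.11 − [H+]) = 1.48 × 10^-10.
Assume [H+] ≪ 0.11: [H+] ≈ √(1.48 × 10^-10 × 0.11) = 4.03 × 10^-6 M
Check: 0.0037% ionized — well under 5%, approximation valid.
pH = −log(4.03 × 10^-6) = 5.39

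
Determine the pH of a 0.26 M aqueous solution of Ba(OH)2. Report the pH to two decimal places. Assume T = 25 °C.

pH = 13.72

Ba(OH)2 is a strong base (each formula unit releases 2 OH-); [OH-] = 0.52 M.
pOH = -log(0.52) = 0.28
pH = 14.00 - 0.28 = 13.72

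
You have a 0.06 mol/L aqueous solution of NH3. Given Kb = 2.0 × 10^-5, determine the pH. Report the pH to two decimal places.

NH3 + H2O ⇌ NH4+ + OH-
From the ICE table, Kb = x²/(0.06 − x) = 2.0 × 10^-5.
Since Kb ≪ C₀, x ≈ √(Kb·C₀) = 1.10 × 10^-3 M.
pOH = −log(1.10 × 10^-3) = 2.96; pH = 14.00 − 2.96 = 11.04

pH = 11.04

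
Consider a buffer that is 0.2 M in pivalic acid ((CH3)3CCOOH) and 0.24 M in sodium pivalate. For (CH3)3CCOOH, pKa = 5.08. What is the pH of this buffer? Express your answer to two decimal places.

pH = 5.16

pH = pKa + log([A⁻]/[HA]) = 5.08 + log(0.24/0.2)
pH = 5.08 + (+0.079) = 5.16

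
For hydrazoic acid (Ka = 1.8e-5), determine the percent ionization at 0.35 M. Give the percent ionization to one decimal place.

HN3 ⇌ N3- + H+; let x = [H+] at equilibrium.
x ≈ √(Ka·C₀) = √(1.8 × 10^-5 × 0.35) = 2.51 × 10^-3 M
% ionization = x/C₀ × 100% = 2.51 × 10^-3/0.35 × 100% = 0.7%

0.7%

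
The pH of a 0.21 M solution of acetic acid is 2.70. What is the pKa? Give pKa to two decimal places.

pKa = 4.72

[H+] = 10^(-2.70) = 2.00 × 10^-3 M
At equilibrium [HA] = 0.21 − 2.00 × 10^-3 = 2.08 × 10^-1 M
Ka = [H+][A-]/[HA] = (2.00 × 10^-3)² / 2.08 × 10^-1 = 1.92 × 10^-5
pKa = -log(1.92 × 10^-5) = 4.72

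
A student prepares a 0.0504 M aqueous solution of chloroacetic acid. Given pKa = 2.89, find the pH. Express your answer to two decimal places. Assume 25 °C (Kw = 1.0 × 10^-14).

ClCH2COOH ⇌ ClCH2COO- + H+
Ka = 10^(−2.89) = 1.29 × 10^-3
Let x = [H+] at equilibrium. Ka = x²/(0.0504 − x).
x is not negligible relative to C₀; solve x² + 0.00129·x − 6.5e-05 = 0.
x = [−0.00129 + √(0.00129² + 0.00026)]/2 = 7.44 × 10^-3 M
pH = −log[H+] = −log(7.44 × 10^-3) = 2.13

pH = 2.13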